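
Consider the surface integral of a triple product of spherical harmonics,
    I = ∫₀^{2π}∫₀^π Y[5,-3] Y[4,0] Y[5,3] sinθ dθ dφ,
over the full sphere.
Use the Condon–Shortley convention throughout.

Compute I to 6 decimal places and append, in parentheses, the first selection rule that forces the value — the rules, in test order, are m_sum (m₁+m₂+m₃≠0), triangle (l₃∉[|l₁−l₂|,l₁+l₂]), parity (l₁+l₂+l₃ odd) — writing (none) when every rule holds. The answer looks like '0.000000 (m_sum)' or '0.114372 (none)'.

Checks pass: Σm=0; 14 even; l₃=5∈[1,9].
(2·5+1)(2·4+1)(2·5+1) = 1089
Δ: 4! 6! 4! / 15! → 1/3153150
sum: t=0:+1/69120 t=1:−1/1728 t=2:+1/576 t=3:−1/1728 t=4:+1/69120 = 7/11520
3j²(5 4 5; 0 0 0) = Δ·Π!·Σ² = 2/143  (sign -1)
sum: t=2:+1/11520 t=3:−1/4320 t=4:+1/27648 = -1/9216
3j²(5 4 5; -3 0 3) = Δ·Π!·Σ² = 2/143  (sign -1)
combine: 4πI² = 1089·2/143·2/143 = 36/169
take √, sign +1: I = 0.13019760
No selection rule forces the value: the integral is nonzero (none).

0.130198 (none)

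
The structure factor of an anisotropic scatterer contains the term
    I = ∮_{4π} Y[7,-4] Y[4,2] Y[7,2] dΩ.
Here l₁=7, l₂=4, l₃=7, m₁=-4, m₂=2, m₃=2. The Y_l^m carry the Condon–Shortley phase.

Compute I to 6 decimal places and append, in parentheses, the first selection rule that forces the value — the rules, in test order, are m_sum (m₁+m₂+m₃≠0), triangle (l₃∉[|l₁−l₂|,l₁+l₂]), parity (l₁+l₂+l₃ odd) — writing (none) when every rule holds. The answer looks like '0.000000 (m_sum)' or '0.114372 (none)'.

0.018344 (none)

Rules hold: Σm=0, L=18 even, 3≤7≤11.
N = 15·9·15 = 2025
Δ = 4!·10!·4!/19! = 1/58198140
Racah Σ t=0..4: t=0:+1/17418240 t=1:−1/622080 t=2:+1/230400 t=3:−1/622080 t=4:+1/17418240 = 1/806400
⇒ 3j(7 4 7; 0 0 0)² = 2268/230945, sgn -1
Racah Σ t=2..4: t=2:+1/34836480 t=3:−1/2903040 t=4:+1/2903040 = 1/34836480
⇒ 3j(7 4 7; -4 2 2)² = 25/117572, sgn -1
4πI² = N·(3j₀)²·(3jₘ)² = 820125/193947611
I = +1·√(0.00422859/4π) = 0.01834395
No selection rule forces the value: the integral is nonzero (none).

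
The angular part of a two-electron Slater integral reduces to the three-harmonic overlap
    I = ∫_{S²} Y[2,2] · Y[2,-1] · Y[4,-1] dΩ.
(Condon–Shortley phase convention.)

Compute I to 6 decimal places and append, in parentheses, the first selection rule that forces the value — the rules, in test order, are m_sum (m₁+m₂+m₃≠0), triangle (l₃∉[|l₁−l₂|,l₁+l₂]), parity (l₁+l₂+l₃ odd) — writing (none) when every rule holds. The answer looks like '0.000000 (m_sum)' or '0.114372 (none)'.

-0.090112 (none)

Checks pass: Σm=0; 8 even; l₃=4∈[0,4].
(2·2+1)(2·2+1)(2·4+1) = 225
Δ: 0! 4! 4! / 9! → 1/630
sum: t=0:+1/16 = 1/16
3j²(2 2 4; 0 0 0) = Δ·Π!·Σ² = 2/35  (sign +1)
sum: t=0:+1/144 = 1/144
3j²(2 2 4; 2 -1 -1) = Δ·Π!·Σ² = 1/126  (sign -1)
combine: 4πI² = 225·2/35·1/126 = 5/49
take √, sign -1: I = -0.09011188
No selection rule forces the value: the integral is nonzero (none).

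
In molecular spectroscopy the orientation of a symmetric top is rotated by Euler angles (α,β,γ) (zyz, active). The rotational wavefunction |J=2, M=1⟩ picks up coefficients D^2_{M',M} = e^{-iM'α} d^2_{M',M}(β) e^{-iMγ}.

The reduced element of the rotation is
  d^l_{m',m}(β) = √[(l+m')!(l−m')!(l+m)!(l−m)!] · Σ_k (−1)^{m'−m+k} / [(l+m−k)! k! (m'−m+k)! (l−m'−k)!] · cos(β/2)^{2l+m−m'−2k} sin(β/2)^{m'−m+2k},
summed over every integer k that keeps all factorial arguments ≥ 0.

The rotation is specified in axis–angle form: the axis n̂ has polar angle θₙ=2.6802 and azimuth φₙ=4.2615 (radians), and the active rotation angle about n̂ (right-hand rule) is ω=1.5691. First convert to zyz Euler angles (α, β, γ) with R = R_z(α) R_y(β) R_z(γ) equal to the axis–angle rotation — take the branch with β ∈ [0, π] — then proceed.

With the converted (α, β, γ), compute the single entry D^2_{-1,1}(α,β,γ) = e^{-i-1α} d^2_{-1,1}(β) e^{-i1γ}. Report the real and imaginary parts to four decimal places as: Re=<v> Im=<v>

Re=0.1598 Im=-0.2021

Axis–angle → zyz. n̂ = (sinθₙcosφₙ, sinθₙsinφₙ, cosθₙ) = (-0.194001, -0.400703, -0.895433), ω = 1.5691.
R = I cosω + sinω [n̂]ₓ + (1−cosω) n̂n̂ᵀ gives
  R = [+0.039269, +0.973037, -0.227282; -0.817827, +0.161987, +0.552195; +0.574122, +0.164193, +0.802137]
β = atan2(√(R₁₃²+R₂₃²), R₃₃) = 0.639931; α = atan2(R₂₃, R₁₃) mod 2π = 1.961260; γ = atan2(R₃₂, −R₃₁) mod 2π = 2.863038
D^2_{-1,1}(1.9613,0.6399,2.8630) = e^{-i·-1·1.9613}·d^2_{-1,1}(0.6399)·e^{-i·1·2.8630}. Compute d first:
With c≡cos(β/2)=0.949246 and s≡sin(β/2)=0.314534, N=[1·6·6·1]^{1/2}=6.000000
The bounds max(0,m−m')=2 and min(l+m,l−m')=3 give 2 terms
  k=2: (−1)^0·6.0000/(2)·0.9492^2·0.3145^2 = +0.267432
  k=3: (−1)^1·6.0000/(6)·0.9492^0·0.3145^4 = -0.009787
d^2_{-1,1}(0.6399) = +0.267432 -0.009787 = +0.257645
Phases: e^{-i·(-1)·1.9613}=-0.380617+0.924733i, e^{-i·(1)·2.8630}=-0.961454-0.274966i ⇒ D=+0.159795-0.202104i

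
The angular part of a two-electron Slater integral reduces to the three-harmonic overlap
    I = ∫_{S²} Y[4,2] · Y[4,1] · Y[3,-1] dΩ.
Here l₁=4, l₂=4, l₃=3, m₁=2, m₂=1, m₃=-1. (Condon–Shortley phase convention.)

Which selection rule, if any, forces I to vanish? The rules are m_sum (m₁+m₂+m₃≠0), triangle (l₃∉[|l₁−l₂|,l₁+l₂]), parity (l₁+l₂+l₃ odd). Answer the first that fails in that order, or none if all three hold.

m_sum

Σmᵢ = 2  ✗
l₃∈[|l₁−l₂|,l₁+l₂]=[0,8], have l₃=3
Σlᵢ = 11 ⇒ odd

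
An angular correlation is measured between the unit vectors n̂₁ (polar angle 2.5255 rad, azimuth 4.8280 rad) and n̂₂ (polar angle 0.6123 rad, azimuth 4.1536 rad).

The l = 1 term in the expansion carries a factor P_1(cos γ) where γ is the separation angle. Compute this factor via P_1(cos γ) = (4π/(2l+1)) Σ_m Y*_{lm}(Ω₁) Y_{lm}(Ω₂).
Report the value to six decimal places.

-0.408459

Addition theorem: P_1(cos γ) = (4π/3) Σ_m Y*_{lm}(Ω₁) Y_{lm}(Ω₂), m = −1…1:
  [-1]  conj(Y_{1,-1})(Ω₁) = +0.023030-0.198311i ; Y_{1,-1}(Ω₂) = -0.105275+0.168370i ; Δ = +0.030965+0.024755i
  [+0]  conj(Y_{1,0})(Ω₁) = -0.398769-0.000000i ; Y_{1,0}(Ω₂) = +0.399837+0.000000i ; Δ = -0.159443-0.000000i
  [+1]  conj(Y_{1,1})(Ω₁) = -0.023030-0.198311i ; Y_{1,1}(Ω₂) = +0.105275+0.168370i ; Δ = +0.030965-0.024755i
Accumulated sum -0.097512+0.000000i; after 4π/(2l+1) scaling, -0.408459+0.000000i ⇒ P_1 = -0.408459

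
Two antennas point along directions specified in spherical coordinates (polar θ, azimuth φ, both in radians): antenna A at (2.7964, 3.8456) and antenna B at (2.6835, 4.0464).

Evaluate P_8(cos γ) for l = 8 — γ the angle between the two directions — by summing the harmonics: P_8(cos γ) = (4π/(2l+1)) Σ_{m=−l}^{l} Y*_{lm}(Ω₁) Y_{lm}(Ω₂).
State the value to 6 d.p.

0.689306

Term-by-term m-sum for l=8 (normalisation 4π/17 = 0.739198):
  term(m=-8) = -0.000000-0.000000i   from Y*(Ω₁)=+0.000070-0.000054i, Y(Ω₂)=+0.000435-0.000616i
  term(m=-7) = +0.000001-0.000006i   from Y*(Ω₁)=+0.000211-0.000963i, Y(Ω₂)=+0.006110-0.000309i
  term(m=-6) = +0.000077-0.000202i   from Y*(Ω₁)=-0.003256-0.006129i, Y(Ω₂)=+0.020464+0.023500i
  term(m=-5) = +0.002096-0.003293i   from Y*(Ω₁)=-0.032434-0.012896i, Y(Ω₂)=-0.020943+0.109870i
  term(m=-4) = +0.025544-0.026470i   from Y*(Ω₁)=-0.121626+0.041058i, Y(Ω₂)=-0.254492+0.131728i
  term(m=-3) = +0.137434-0.094508i   from Y*(Ω₁)=-0.173207+0.288151i, Y(Ω₂)=-0.451530-0.205537i
  term(m=-2) = +0.245701-0.104344i   from Y*(Ω₁)=+0.092071+0.560606i, Y(Ω₂)=-0.111149-0.456531i
  term(m=-1) = -0.010985+0.002236i   from Y*(Ω₁)=+0.326918+0.277606i, Y(Ω₂)=-0.016150+0.020553i
  term(m=+0) = +0.132769+0.000000i   from Y*(Ω₁)=-0.279049-0.000000i, Y(Ω₂)=-0.475790+0.000000i
  term(m=+1) = -0.010985-0.002236i   from Y*(Ω₁)=-0.326918+0.277606i, Y(Ω₂)=+0.016150+0.020553i
  term(m=+2) = +0.245701+0.104344i   from Y*(Ω₁)=+0.092071-0.560606i, Y(Ω₂)=-0.111149+0.456531i
  term(m=+3) = +0.137434+0.094508i   from Y*(Ω₁)=+0.173207+0.288151i, Y(Ω₂)=+0.451530-0.205537i
  term(m=+4) = +0.025544+0.026470i   from Y*(Ω₁)=-0.121626-0.041058i, Y(Ω₂)=-0.254492-0.131728i
  term(m=+5) = +0.002096+0.003293i   from Y*(Ω₁)=+0.032434-0.012896i, Y(Ω₂)=+0.020943+0.109870i
  term(m=+6) = +0.000077+0.000202i   from Y*(Ω₁)=-0.003256+0.006129i, Y(Ω₂)=+0.020464-0.023500i
  term(m=+7) = +0.000001+0.000006i   from Y*(Ω₁)=-0.000211-0.000963i, Y(Ω₂)=-0.006110-0.000309i
  term(m=+8) = -0.000000+0.000000i   from Y*(Ω₁)=+0.000070+0.000054i, Y(Ω₂)=+0.000435+0.000616i
Accumulated sum +0.932505+0.000000i; after 4π/(2l+1) scaling, +0.689306+0.000000i ⇒ P_8 = 0.689306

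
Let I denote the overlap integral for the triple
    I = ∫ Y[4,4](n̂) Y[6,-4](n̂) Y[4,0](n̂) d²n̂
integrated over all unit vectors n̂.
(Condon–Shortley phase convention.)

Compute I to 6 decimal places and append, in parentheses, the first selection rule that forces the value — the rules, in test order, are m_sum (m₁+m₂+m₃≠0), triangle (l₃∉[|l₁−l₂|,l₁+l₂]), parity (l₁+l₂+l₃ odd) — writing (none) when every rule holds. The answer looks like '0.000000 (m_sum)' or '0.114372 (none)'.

-0.190852 (none)

Rules hold: Σm=0, L=14 even, 2≤4≤10.
N = 9·13·9 = 1053
Δ = 6!·2!·6!/15! = 1/1261260
Racah Σ t=2..4: t=2:+1/4608 t=3:−1/1296 t=4:+1/4608 = -7/20736
⇒ 3j(4 6 4; 0 0 0)² = 20/1287, sgn -1
Racah Σ t=0..0: t=0:+1/69120 = 1/69120
⇒ 3j(4 6 4; 4 -4 0)² = 4/143, sgn +1
4πI² = N·(3j₀)²·(3jₘ)² = 720/1573
I = -1·√(0.457724/4π) = -0.19085211
No selection rule forces the value: the integral is nonzero (none).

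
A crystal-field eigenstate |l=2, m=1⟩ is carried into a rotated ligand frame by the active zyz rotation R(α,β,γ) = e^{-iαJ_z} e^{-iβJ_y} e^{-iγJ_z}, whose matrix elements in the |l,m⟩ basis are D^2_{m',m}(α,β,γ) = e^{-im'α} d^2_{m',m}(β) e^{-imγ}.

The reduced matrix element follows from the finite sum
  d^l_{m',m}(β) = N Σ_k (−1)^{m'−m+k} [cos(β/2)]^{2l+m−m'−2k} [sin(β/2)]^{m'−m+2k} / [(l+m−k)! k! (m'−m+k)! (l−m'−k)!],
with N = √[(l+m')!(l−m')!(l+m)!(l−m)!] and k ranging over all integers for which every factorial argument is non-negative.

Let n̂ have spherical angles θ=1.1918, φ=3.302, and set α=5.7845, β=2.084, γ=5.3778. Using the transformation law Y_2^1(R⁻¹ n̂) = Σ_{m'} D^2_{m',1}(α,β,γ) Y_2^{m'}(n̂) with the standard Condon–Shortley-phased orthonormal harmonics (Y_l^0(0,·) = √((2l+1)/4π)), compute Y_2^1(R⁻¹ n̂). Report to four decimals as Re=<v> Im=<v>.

Re=0.2990 Im=-0.2038

Need the full column D^2_{m',1} for m'=−2..2 at α=5.7845, β=2.0840, γ=5.3778.
cos(β/2)=0.504494, sin(β/2)=0.863415
d^2_{-2,1}: single k=3 term ⇒ +0.649449;  D = +0.646703-0.059656i
d^2_{-1,1}: k∈[2..3] ⇒ +0.569211 -0.555748 = +0.013462;  D = +0.012364+0.005325i
d^2_{0,1}: k∈[1..2] ⇒ +0.271559 -0.795409 = -0.523850;  D = -0.323416-0.412094i
d^2_{1,1}: k∈[0..1] ⇒ +0.064778 -0.569211 = -0.504433;  D = -0.083713-0.497438i
d^2_{2,1}: single k=0 term ⇒ -0.221727;  D = +0.072260-0.209622i
Y_2^{m'}(θ=1.1918,φ=3.302) and Σ D·Y over m':
  (+0.6467-0.0597i)·(+0.3164-0.1051i)  (+0.0124+0.0053i)·(-0.2621+0.0424i)  (-0.3234-0.4121i)·(-0.1859+0.0000i)  (-0.0837-0.4974i)·(+0.2621+0.0424i)  (+0.0723-0.2096i)·(+0.3164+0.1051i)
Y_2^1(R⁻¹ n̂) = +0.299036-0.203815i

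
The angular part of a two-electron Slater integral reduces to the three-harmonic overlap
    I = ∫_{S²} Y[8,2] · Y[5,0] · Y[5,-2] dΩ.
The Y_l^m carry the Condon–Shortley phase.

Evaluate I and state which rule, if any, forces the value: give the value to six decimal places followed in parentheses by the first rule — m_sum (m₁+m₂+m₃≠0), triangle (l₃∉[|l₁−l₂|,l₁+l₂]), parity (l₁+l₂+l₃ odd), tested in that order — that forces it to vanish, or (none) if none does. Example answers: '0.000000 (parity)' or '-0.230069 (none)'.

0.023747 (none)

Rules hold: Σm=0, L=18 even, 3≤5≤13.
N = 17·11·11 = 2057
Δ = 8!·8!·2!/19! = 1/37413090
Racah Σ t=3..5: t=3:−1/1036800 t=4:+1/331776 t=5:−1/1036800 = 1/921600
⇒ 3j(8 5 5; 0 0 0)² = 490/46189, sgn -1
Racah Σ t=3..5: t=3:−1/1036800 t=4:+1/829440 t=5:−1/7257600 = 1/9676800
⇒ 3j(8 5 5; 2 0 -2)² = 15/46189, sgn -1
4πI² = N·(3j₀)²·(3jₘ)² = 7350/1037153
I = +1·√(0.00708671/4π) = 0.02374747
No selection rule forces the value: the integral is nonzero (none).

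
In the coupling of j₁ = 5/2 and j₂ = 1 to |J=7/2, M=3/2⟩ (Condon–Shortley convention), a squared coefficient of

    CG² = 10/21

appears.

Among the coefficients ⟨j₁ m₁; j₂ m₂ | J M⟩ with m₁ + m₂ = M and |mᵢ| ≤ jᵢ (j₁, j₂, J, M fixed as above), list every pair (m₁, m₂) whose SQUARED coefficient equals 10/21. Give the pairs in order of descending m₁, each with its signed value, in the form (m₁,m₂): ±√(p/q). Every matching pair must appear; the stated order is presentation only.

Admissible pairs with m₁+m₂ = M = 3/2: (1/2,1), (3/2,0), (5/2,-1)
  (m₁,m₂)=(5/2,-1): CG² = 1/21, CG = +√(1/21)
  (m₁,m₂)=(3/2,0): CG² = 10/21, CG = +√(10/21)   ← matches the target
  (m₁,m₂)=(1/2,1): CG² = 10/21, CG = +√(10/21)   ← matches the target
Pairs with CG² = 10/21: (3/2,0): +√(10/21); (1/2,1): +√(10/21)

(3/2,0): +√(10/21); (1/2,1): +√(10/21)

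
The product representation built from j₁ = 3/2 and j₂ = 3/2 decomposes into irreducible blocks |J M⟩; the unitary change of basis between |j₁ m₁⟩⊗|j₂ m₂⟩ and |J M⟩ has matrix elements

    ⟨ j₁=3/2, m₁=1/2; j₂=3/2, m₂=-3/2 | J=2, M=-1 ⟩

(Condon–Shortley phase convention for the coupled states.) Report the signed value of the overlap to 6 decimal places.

+√(1/2) ≈ +0.707107

triangle: 1!*2!*2!/6! = 4/720
(j±m)!: 2!*1!*0!*3!*1!*3! = 72
prefactor² = (2J+1)*Δ*N² = 2
  k=0: +1/(0!*1!*1!*0!*1!*2!) = 1/2
Σ = 1/2  ⇒  CG² = 2*(1/2)² = 1/2
CG = +√(1/2) = +0.707107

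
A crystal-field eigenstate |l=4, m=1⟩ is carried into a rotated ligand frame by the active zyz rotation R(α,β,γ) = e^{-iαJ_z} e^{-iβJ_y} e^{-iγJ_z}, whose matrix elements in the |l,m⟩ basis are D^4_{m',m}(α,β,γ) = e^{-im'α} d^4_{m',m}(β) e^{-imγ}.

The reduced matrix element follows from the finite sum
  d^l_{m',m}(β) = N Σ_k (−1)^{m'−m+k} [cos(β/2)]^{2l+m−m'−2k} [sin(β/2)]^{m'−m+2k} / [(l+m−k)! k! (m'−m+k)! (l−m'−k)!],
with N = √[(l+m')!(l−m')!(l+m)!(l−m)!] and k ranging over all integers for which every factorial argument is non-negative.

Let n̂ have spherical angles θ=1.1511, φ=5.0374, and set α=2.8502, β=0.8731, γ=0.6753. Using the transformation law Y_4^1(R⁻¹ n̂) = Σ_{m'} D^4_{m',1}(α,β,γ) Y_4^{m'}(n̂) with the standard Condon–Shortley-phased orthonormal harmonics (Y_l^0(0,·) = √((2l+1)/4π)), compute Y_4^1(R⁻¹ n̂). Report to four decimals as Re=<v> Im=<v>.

Need the full column D^4_{m',1} for m'=−4..4 at α=2.8502, β=0.8731, γ=0.6753.
cos(β/2)=0.906216, sin(β/2)=0.422816
d^4_{-4,1}: single k=5 term ⇒ +0.075256;  D = -0.020079-0.072528i
d^4_{-3,1}: k∈[4..5] ⇒ +0.285134 -0.037243 = +0.247892;  D = -0.005284+0.247835i
d^4_{-2,1}: k∈[3..5] ⇒ +0.653320 -0.213332 +0.009288 = +0.449276;  D = +0.138215-0.427488i
d^4_{-1,1}: k∈[2..5] ⇒ +0.990129 -0.646624 +0.070382 -0.001021 = +0.412865;  D = -0.234518+0.339793i
d^4_{0,1}: k∈[1..4] ⇒ +0.949046 -1.239587 +0.269846 -0.009790 = -0.030486;  D = -0.023795+0.019058i
d^4_{1,1}: k∈[0..3] ⇒ +0.454834 -1.485193 +0.646624 -0.046921 = -0.430656;  D = +0.399308-0.161301i
d^4_{2,1}: k∈[0..2] ⇒ -0.900344 +0.979980 -0.142221 = -0.062585;  D = -0.062318+0.005782i
d^4_{3,1}: k∈[0..1] ⇒ +0.785890 -0.285134 = +0.500756;  D = -0.490886-0.098934i
d^4_{4,1}: single k=0 term ⇒ -0.345704;  D = -0.304982-0.162780i
Y_4^{m'}(θ=1.1511,φ=5.0374) and Σ D·Y over m':
  (-0.0201-0.0725i)·(+0.0823-0.2966i)  (-0.0053+0.2478i)·(-0.3215-0.2180i)  (+0.1382-0.4275i)·(-0.0360+0.0274i)  (-0.2345+0.3398i)·(-0.1033-0.3066i)  (-0.0238+0.0191i)·(-0.1075+0.0000i)  (+0.3993-0.1613i)·(+0.1033-0.3066i)  (-0.0623+0.0058i)·(-0.0360-0.0274i)  (-0.4909-0.0989i)·(+0.3215-0.2180i)  (-0.3050-0.1628i)·(+0.0823+0.2966i)
Y_4^1(R⁻¹ n̂) = +0.008230-0.190846i

Re=0.0082 Im=-0.1908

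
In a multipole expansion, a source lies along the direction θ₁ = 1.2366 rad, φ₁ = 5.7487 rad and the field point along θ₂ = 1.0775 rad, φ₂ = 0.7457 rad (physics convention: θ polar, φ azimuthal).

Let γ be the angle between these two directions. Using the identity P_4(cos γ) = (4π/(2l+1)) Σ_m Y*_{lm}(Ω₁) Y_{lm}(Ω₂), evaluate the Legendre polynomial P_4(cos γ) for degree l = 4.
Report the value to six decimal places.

-0.101208

Term-by-term m-sum for l=4 (normalisation 4π/9 = 1.396263):
  m=-4: Y*=-0.18933 - 0.29725j  Y=-0.26297 - 0.04211j  product 0.03727 + 0.08614j
  m=-3: Y*=-0.01130 - 0.34593j  Y=-0.25031 - 0.31836j  product -0.10730 + 0.09019j
  m=-2: Y*=-0.03545 + 0.06461j  Y=0.01172 - 0.14736j  product 0.00911 + 0.00598j
  m=-1: Y*=-0.28344 + 0.16778j  Y=-0.20733 + 0.19149j  product 0.02664 - 0.08906j
  m=+0: Y*=0.01877 + 0.00000j  Y=-0.20810 + 0.00000j  product -0.00391 + 0.00000j
  m=+1: Y*=0.28344 + 0.16778j  Y=0.20733 + 0.19149j  product 0.02664 + 0.08906j
  m=+2: Y*=-0.03545 - 0.06461j  Y=0.01172 + 0.14736j  product 0.00911 - 0.00598j
  m=+3: Y*=0.01130 - 0.34593j  Y=0.25031 - 0.31836j  product -0.10730 - 0.09019j
  m=+4: Y*=-0.18933 + 0.29725j  Y=-0.26297 + 0.04211j  product 0.03727 - 0.08614j
Total Σ_m = -0.07248 + 0.00000j. Multiply by 1.396263: -0.10121 + 0.00000j. P_4(cos γ) = -0.101208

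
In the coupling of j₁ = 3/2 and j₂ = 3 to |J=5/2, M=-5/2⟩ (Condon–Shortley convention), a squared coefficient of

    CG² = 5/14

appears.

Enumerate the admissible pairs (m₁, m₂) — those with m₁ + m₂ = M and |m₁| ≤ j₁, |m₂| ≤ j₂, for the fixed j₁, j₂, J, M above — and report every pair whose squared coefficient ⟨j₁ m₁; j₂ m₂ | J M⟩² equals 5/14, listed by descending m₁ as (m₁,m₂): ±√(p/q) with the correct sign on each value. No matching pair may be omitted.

Admissible pairs with m₁+m₂ = M = -5/2: (-3/2,-1), (-1/2,-2), (1/2,-3)
  (m₁,m₂)=(1/2,-3): CG² = 15/28, CG = +√(15/28)
  (m₁,m₂)=(-1/2,-2): CG² = 5/14, CG = −√(5/14)   ← matches the target
  (m₁,m₂)=(-3/2,-1): CG² = 3/28, CG = +√(3/28)
Pairs with CG² = 5/14: (-1/2,-2): −√(5/14)

(-1/2,-2): −√(5/14)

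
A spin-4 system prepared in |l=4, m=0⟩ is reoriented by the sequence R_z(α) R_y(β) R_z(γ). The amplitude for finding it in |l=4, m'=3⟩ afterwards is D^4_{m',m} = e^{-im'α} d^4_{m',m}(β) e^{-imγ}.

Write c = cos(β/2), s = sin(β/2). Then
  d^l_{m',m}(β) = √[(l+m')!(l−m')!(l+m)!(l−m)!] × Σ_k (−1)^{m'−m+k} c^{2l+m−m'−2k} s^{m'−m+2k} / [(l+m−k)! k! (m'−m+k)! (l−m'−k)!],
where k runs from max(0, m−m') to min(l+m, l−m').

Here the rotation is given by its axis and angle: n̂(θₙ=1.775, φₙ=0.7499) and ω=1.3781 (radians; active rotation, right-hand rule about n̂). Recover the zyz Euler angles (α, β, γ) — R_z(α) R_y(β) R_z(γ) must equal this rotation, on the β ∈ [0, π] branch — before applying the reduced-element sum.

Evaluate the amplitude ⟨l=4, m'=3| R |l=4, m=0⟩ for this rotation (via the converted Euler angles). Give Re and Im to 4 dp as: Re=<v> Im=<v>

Re=0.3024 Im=-0.0558

Axis–angle → zyz. n̂ = (sinθₙcosφₙ, sinθₙsinφₙ, cosθₙ) = (+0.716553, +0.667405, -0.202787), ω = 1.3781.
R = I cosω + sinω [n̂]ₓ + (1−cosω) n̂n̂ᵀ gives
  R = [+0.606626, +0.585681, +0.537571; +0.187613, +0.551633, -0.812713; -0.772532, +0.593868, +0.224754]
β = atan2(√(R₁₃²+R₂₃²), R₃₃) = 1.344106; α = atan2(R₂₃, R₁₃) mod 2π = 5.296773; γ = atan2(R₃₂, −R₃₁) mod 2π = 0.655380
D^4_{3,0}(5.2968,1.3441,0.6554) = e^{-i·3·5.2968}·d^4_{3,0}(1.3441)·e^{-i·0·0.6554}. Compute d first:
With c≡cos(β/2)=0.782545 and s≡sin(β/2)=0.622594, N=[5040·1·24·24]^{1/2}=1703.830978
k∈{0,1} keeps every argument non-negative
  k=0: (−1)^3·1703.8310/(144)·0.7825^5·0.6226^3 = -0.837964
  k=1: (−1)^4·1703.8310/(144)·0.7825^3·0.6226^5 = +0.530416
d^4_{3,0}(1.3441) = -0.837964 +0.530416 = -0.307548
Phases: e^{-i·(3)·5.2968}=-0.983419+0.181347i, e^{-i·(0)·0.6554}=+1.000000+0.000000i ⇒ D=+0.302449-0.055773i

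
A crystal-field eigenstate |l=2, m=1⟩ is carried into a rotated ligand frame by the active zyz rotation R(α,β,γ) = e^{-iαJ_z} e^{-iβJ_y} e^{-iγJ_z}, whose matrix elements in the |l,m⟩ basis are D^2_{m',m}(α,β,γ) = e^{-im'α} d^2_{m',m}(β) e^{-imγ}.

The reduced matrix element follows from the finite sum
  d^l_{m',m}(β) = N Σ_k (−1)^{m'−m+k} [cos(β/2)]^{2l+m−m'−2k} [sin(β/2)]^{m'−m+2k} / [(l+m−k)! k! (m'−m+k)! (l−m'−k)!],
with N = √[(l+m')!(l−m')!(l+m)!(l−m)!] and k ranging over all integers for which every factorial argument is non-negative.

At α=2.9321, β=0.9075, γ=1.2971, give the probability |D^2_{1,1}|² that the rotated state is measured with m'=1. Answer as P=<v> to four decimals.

P=0.0350

First d^2_{1,1}(β=0.9075), then the phase factors e^{-i(1)α} and e^{-i(1)γ}:
c=cos(0.907500/2)=0.898810, s=sin(0.907500/2)=0.438339; N=√[6·1·6·1]=6.000000
The bounds max(0,m−m')=0 and min(l+m,l−m')=1 give 2 terms
  k=0: (−1)^0·6.0000/(6)·0.8988^4·0.4383^0 = +0.652636
  k=1: (−1)^1·6.0000/(2)·0.8988^2·0.4383^2 = -0.465669
d^2_{1,1}(0.9075) = +0.652636 -0.465669 = +0.186967
|D^2_{1,1}|² = |d^2_{1,1}(β)|² = (+0.186967)² = 0.034957 (the z-rotation phases have unit modulus)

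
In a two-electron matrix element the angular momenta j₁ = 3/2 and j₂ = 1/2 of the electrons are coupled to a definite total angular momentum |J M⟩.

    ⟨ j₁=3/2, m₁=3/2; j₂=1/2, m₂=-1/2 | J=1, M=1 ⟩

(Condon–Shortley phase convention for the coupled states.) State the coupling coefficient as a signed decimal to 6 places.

√[3·1!2!0!/4! · 3!0!0!1!2!0!] = √(3)
  +(−1)^0/∏(0,1,0,0,2,0)! = 1/2  (running 1/2)
⟨..|..⟩ = √(3)·(1/2) = +0.866025

+√(3/4) ≈ +0.866025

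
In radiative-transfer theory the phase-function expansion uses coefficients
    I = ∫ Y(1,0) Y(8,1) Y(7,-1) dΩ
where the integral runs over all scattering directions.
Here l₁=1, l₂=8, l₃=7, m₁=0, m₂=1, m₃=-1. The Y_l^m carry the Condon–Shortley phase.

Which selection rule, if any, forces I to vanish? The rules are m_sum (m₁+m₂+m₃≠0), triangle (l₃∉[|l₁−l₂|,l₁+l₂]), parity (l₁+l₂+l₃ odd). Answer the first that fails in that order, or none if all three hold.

none

Σmᵢ = 0  ✓
l₃∈[|l₁−l₂|,l₁+l₂]=[7,9], have l₃=7  ✓
Σlᵢ = 16 ⇒ even  ✓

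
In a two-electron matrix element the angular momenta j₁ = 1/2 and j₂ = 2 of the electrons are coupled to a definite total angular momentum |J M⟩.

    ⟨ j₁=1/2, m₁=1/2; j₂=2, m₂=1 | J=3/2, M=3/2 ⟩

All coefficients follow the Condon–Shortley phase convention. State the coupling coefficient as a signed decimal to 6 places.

j₁+j₂−J=1  J+j₁−j₂=0  J−j₁+j₂=3  j₁+j₂+J+1=5
(j₁±m₁, j₂±m₂, J±M) = (1,0,3,1,3,0)
P² = 36/5
sum k=0..0:
  [0] +1/6 = 1/6
S = 1/6
C² = P²·S² = 1/5 ; C = +0.447214

+0.447214  (= +√(1/5))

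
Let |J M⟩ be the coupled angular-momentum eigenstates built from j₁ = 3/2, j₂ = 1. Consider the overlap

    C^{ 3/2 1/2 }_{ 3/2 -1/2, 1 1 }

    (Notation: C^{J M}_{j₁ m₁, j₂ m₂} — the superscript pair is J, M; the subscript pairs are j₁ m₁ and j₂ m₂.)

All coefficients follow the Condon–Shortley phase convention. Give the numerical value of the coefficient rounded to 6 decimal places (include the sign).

−√(8/15) ≈ -0.730297

√[4·1!2!1!/5! · 1!2!2!0!2!1!] = √(8/15)
  +(−1)^1/∏(1,0,1,1,1,0)! = -1  (running -1)
⟨..|..⟩ = √(8/15)·(-1) = -0.730297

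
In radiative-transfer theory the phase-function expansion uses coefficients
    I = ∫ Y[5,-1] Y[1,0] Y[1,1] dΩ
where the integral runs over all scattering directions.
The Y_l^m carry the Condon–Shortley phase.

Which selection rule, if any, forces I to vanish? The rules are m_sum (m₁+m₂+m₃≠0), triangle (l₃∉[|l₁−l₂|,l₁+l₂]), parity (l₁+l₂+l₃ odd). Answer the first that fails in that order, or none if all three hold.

Σmᵢ = 0  ✓
l₃∈[|l₁−l₂|,l₁+l₂]=[4,6] required, l₃=1 fails  ✗
Σlᵢ = 7 ⇒ odd

triangle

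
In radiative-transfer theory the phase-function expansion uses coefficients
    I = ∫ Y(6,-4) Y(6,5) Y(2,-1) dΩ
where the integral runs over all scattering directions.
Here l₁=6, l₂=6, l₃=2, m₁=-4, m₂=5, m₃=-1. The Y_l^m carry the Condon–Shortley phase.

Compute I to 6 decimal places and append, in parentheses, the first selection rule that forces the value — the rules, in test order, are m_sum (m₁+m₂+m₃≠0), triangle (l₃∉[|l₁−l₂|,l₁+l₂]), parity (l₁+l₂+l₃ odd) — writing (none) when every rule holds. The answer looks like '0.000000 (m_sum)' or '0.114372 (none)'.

m-sum 0 ✓  L=14 even ✓  0≤2≤12 ✓
Π(2lᵢ+1) = 13×13×5 = 845
triangle coeff Δ(6,6,2) = 1/90090
Σ_t [4,6]: t=4:+1/69120 t=5:−1/14400 t=6:+1/69120 = -7/172800
(3j)²=14/715 [(6 6 2; 0 0 0)], sign=-1
Σ_t [9,10]: t=9:−1/725760 t=10:+1/7257600 = -1/806400
(3j)²=27/910 [(6 6 2; -4 5 -1)], sign=+1
⇒ 4πI² = 27/55
I = (-1)√(27/55/(4π)) = -0.19764945
No selection rule forces the value: the integral is nonzero (none).

-0.197649 (none)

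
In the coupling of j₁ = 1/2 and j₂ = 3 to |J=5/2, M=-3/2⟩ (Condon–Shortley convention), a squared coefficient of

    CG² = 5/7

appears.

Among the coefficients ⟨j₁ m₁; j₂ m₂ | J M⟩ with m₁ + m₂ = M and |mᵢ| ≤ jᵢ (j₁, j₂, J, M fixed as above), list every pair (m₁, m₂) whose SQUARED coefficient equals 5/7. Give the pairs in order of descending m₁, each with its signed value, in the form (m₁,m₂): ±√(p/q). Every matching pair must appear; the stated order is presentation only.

(1/2,-2): +√(5/7)

Admissible pairs with m₁+m₂ = M = -3/2: (-1/2,-1), (1/2,-2)
  (m₁,m₂)=(1/2,-2): CG² = 5/7, CG = +√(5/7)   ← matches the target
  (m₁,m₂)=(-1/2,-1): CG² = 2/7, CG = −√(2/7)
Pairs with CG² = 5/7: (1/2,-2): +√(5/7)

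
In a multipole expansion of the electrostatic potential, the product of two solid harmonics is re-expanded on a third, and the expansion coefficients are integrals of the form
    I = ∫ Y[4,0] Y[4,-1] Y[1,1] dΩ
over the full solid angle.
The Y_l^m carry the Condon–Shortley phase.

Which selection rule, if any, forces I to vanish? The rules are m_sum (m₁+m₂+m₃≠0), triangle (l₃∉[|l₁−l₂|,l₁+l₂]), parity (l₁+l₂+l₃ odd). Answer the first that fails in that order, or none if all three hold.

parity

m₁+m₂+m₃ = 0 − 1 + 1 = 0  ✓
triangle: |4−4|=0 ≤ l₃=1 ≤ 4+4=8  ✓
parity: l₁+l₂+l₃ = 9 is odd  ✗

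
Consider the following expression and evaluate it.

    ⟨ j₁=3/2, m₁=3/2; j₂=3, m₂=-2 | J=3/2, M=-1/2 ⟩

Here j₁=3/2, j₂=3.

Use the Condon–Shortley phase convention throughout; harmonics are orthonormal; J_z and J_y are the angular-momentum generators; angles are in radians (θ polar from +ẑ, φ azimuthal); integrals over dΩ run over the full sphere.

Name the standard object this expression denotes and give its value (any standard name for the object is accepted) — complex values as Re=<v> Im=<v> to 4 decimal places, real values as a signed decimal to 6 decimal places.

Clebsch–Gordan coefficient, +√(2/7) ≈ +0.534522

This is a Clebsch–Gordan (vector-coupling) coefficient.
√[4·3!0!3!/7! · 3!0!1!5!1!2!] = √(288/7)
  +(−1)^0/∏(0,3,0,1,0,2)! = 1/12  (running 1/12)
⟨..|..⟩ = √(288/7)·(1/12) = +0.534522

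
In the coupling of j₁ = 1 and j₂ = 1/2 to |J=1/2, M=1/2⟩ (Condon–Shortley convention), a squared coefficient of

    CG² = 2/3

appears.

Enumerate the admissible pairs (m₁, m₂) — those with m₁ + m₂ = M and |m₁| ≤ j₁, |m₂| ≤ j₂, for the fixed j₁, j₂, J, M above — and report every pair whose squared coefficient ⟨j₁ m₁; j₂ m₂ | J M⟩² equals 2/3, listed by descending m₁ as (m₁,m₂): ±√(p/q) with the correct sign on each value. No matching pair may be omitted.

(1,-1/2): +√(2/3)

Admissible pairs with m₁+m₂ = M = 1/2: (0,1/2), (1,-1/2)
  (m₁,m₂)=(1,-1/2): CG² = 2/3, CG = +√(2/3)   ← matches the target
  (m₁,m₂)=(0,1/2): CG² = 1/3, CG = −√(1/3)
Pairs with CG² = 2/3: (1,-1/2): +√(2/3)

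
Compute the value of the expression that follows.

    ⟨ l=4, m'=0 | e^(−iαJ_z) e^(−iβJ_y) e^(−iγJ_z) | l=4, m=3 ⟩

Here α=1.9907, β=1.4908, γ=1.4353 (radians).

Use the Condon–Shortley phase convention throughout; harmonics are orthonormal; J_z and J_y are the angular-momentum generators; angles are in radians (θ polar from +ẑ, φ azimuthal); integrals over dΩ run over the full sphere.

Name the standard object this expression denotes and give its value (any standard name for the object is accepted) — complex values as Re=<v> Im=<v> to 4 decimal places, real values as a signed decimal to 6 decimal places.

This is a Wigner D-matrix element — the rotation-matrix element ⟨l m'| R(α,β,γ) |l m⟩ in the angular-momentum basis.
First d^4_{0,3}(β=1.4908), then the phase factors e^{-i(0)α} and e^{-i(3)γ}:
Half-angle: c=0.734817, s=0.678266. N=√(24·24·5040·1)=1703.830978
k∈{3,4} keeps every argument non-negative
  k=3: (−1)^0·1703.8310/(144)·0.7348^5·0.6783^3 = +0.790968
  k=4: (−1)^1·1703.8310/(144)·0.7348^3·0.6783^5 = -0.673908
d^4_{0,3}(1.4908) = +0.790968 -0.673908 = +0.117060
Attach z-rotation phases: D = e^{-i(0)(1.9907)}·(+0.117060)·e^{-i(3)(1.4353)} = -0.046284+0.107521i

Wigner D-matrix element, Re=-0.0463 Im=0.1075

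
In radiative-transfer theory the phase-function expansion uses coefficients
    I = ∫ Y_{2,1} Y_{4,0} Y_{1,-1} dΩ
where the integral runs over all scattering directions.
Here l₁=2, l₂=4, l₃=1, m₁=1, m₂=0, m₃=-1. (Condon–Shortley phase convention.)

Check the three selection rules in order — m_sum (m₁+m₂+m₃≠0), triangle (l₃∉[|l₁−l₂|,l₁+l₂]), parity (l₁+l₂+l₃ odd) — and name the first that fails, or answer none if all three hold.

m₁+m₂+m₃ = 1 + 0 − 1 = 0  ✓
triangle: need |l₁−l₂| ≤ l₃ ≤ l₁+l₂ = [2,6]; l₃=1 is outside  ✗
parity: l₁+l₂+l₃ = 7 is odd

triangle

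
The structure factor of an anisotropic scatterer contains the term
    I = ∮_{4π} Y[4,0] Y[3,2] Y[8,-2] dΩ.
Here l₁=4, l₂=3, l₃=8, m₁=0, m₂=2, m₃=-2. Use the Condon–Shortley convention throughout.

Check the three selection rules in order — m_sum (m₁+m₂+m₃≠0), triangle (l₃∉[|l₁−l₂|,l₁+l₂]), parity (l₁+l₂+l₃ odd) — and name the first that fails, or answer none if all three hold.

triangle

azimuthal sum: 0 + 2 − 2 = 0  ✓
l₃ must lie in [1,7]; have l₃=8  ✗
L = 4 + 3 + 8 = 15 (odd)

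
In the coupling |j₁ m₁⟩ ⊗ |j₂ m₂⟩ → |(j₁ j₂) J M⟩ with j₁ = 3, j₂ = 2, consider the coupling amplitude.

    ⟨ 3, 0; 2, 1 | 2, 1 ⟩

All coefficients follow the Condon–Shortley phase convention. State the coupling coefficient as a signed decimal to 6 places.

+√(2/7) ≈ +0.534522

√[5·3!3!1!/8! · 3!3!3!1!3!1!] = √(81/14)
  +(−1)^2/∏(2,1,1,1,2,0)! = 1/4  (running 1/4)
  +(−1)^3/∏(3,0,0,0,3,1)! = -1/36  (running 2/9)
⟨..|..⟩ = √(81/14)·(2/9) = +0.534522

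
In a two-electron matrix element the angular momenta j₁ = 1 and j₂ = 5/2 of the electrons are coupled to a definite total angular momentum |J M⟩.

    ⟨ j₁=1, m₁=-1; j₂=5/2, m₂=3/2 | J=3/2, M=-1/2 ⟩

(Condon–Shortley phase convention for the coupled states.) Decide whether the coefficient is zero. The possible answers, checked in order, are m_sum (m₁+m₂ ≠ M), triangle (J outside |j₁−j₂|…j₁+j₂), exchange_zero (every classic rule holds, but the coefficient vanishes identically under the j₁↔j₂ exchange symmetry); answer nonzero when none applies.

m_sum

m-sum: m₁+m₂ = -1+3/2 = 1/2, M = -1/2  ✗ ⇒ coefficient is 0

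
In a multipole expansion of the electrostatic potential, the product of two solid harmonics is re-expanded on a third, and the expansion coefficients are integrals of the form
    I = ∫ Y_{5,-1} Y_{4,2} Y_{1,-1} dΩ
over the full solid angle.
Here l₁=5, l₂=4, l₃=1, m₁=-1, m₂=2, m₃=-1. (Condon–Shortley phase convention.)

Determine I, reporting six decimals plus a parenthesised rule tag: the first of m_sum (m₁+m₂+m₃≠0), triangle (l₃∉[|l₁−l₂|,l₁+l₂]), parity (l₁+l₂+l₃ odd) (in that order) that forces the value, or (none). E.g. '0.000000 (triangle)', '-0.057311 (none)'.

-0.120286 (none)

Rules hold: Σm=0, L=10 even, 1≤1≤9.
N = 11·9·3 = 297
Δ = 8!·2!·0!/11! = 1/495
Racah Σ t=4..4: t=4:+1/576 = 1/576
⇒ 3j(5 4 1; 0 0 0)² = 5/99, sgn -1
Racah Σ t=6..6: t=6:+1/2880 = 1/2880
⇒ 3j(5 4 1; -1 2 -1)² = 2/165, sgn +1
4πI² = N·(3j₀)²·(3jₘ)² = 2/11
I = -1·√(0.181818/4π) = -0.12028562
No selection rule forces the value: the integral is nonzero (none).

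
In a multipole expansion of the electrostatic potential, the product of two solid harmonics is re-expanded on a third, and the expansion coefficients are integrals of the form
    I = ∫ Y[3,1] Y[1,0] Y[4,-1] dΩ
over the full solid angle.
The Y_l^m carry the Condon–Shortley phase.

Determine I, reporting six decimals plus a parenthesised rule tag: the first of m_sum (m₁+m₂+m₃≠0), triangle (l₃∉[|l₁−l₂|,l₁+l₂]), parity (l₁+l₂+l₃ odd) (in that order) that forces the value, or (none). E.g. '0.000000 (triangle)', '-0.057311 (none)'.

-0.238414 (none)

Rules hold: Σm=0, L=8 even, 2≤4≤4.
N = 7·3·9 = 189
Δ = 0!·6!·2!/9! = 1/252
Racah Σ t=0..0: t=0:+1/36 = 1/36
⇒ 3j(3 1 4; 0 0 0)² = 4/63, sgn +1
Racah Σ t=0..0: t=0:+1/48 = 1/48
⇒ 3j(3 1 4; 1 0 -1)² = 5/84, sgn -1
4πI² = N·(3j₀)²·(3jₘ)² = 5/7
I = -1·√(0.714286/4π) = -0.23841361
No selection rule forces the value: the integral is nonzero (none).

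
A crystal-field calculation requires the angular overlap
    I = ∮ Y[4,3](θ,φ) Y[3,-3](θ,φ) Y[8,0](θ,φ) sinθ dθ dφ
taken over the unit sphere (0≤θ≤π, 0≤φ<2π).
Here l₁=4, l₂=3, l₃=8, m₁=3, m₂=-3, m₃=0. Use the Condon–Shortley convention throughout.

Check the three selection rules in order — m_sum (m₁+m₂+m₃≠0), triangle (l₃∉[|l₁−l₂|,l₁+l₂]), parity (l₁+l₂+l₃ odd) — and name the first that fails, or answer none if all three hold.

m₁+m₂+m₃ = 3 − 3 + 0 = 0  ✓
triangle: need |l₁−l₂| ≤ l₃ ≤ l₁+l₂ = [1,7]; l₃=8 is outside  ✗
parity: l₁+l₂+l₃ = 15 is odd

triangle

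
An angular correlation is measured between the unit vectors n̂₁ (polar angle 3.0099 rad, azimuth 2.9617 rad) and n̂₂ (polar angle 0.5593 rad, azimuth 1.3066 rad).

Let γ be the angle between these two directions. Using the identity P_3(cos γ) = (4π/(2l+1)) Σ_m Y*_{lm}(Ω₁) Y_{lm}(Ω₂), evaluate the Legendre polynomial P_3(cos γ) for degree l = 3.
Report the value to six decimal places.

-0.245335

Addition theorem: P_3(cos γ) = (4π/7) Σ_m Y*_{lm}(Ω₁) Y_{lm}(Ω₂), m = −3…3:
  [-3]  conj(Y_{3,-3})(Ω₁) = -0.000810+0.000485i ; Y_{3,-3}(Ω₂) = -0.044385+0.043752i ; Δ = +0.000015-0.000057i
  [-2]  conj(Y_{3,-2})(Ω₁) = -0.016351+0.006151i ; Y_{3,-2}(Ω₂) = -0.210617-0.122950i ; Δ = +0.004200+0.000715i
  [-1]  conj(Y_{3,-1})(Ω₁) = -0.163411+0.029718i ; Y_{3,-1}(Ω₂) = +0.116082-0.429106i ; Δ = -0.006217+0.073570i
  [+0]  conj(Y_{3,0})(Ω₁) = -0.707995-0.000000i ; Y_{3,0}(Ω₂) = +0.187370+0.000000i ; Δ = -0.132657-0.000000i
  [+1]  conj(Y_{3,1})(Ω₁) = +0.163411+0.029718i ; Y_{3,1}(Ω₂) = -0.116082-0.429106i ; Δ = -0.006217-0.073570i
  [+2]  conj(Y_{3,2})(Ω₁) = -0.016351-0.006151i ; Y_{3,2}(Ω₂) = -0.210617+0.122950i ; Δ = +0.004200-0.000715i
  [+3]  conj(Y_{3,3})(Ω₁) = +0.000810+0.000485i ; Y_{3,3}(Ω₂) = +0.044385+0.043752i ; Δ = +0.000015+0.000057i
Total Σ_m = -0.136662+0.000000i. Multiply by 1.795196: -0.245335+0.000000i. P_3(cos γ) = -0.245335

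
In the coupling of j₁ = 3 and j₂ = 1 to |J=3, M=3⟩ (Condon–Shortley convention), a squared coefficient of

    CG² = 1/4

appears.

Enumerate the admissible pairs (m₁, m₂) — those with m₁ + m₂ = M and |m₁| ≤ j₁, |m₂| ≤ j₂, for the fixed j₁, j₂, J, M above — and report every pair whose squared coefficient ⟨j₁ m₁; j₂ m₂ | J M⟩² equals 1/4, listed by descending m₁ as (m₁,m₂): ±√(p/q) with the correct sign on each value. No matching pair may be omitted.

(2,1): −√(1/4)

Admissible pairs with m₁+m₂ = M = 3: (2,1), (3,0)
  (m₁,m₂)=(3,0): CG² = 3/4, CG = +√(3/4)
  (m₁,m₂)=(2,1): CG² = 1/4, CG = −√(1/4)   ← matches the target
Pairs with CG² = 1/4: (2,1): −√(1/4)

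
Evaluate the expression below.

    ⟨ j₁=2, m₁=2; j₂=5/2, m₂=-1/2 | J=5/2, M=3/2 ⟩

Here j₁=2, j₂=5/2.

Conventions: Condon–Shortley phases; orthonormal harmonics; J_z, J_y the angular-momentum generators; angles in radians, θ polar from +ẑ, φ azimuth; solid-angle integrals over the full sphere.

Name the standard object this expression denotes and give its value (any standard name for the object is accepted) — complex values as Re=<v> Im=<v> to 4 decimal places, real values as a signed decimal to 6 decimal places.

This is a Clebsch–Gordan (vector-coupling) coefficient.
√[6·2!2!3!/8! · 4!0!2!3!4!1!] = √(864/35)
  +(−1)^0/∏(0,2,0,2,2,1)! = 1/8  (running 1/8)
⟨..|..⟩ = √(864/35)·(1/8) = +0.621059

Clebsch–Gordan coefficient, +√(27/70) ≈ +0.621059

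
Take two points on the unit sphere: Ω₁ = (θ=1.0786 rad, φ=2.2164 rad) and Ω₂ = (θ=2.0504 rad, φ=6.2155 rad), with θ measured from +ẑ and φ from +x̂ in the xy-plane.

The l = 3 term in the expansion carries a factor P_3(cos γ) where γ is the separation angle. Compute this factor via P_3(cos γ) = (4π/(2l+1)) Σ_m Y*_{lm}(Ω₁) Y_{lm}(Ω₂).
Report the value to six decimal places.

Term-by-term m-sum for l=3 (normalisation 4π/7 = 1.795196):
  m=-3: Y*=+0.266669+0.102210i  Y=+0.285355+0.058753i  product +0.070090+0.044834i
  m=-2: Y*=-0.103513-0.360536i  Y=-0.367772-0.050092i  product +0.020009+0.137780i
  m=-1: Y*=-0.019978+0.026521i  Y=+0.018473+0.001252i  product -0.000402+0.000465i
  m=+0: Y*=-0.332140-0.000000i  Y=+0.333268+0.000000i  product -0.110692-0.000000i
  m=+1: Y*=+0.019978+0.026521i  Y=-0.018473+0.001252i  product -0.000402-0.000465i
  m=+2: Y*=-0.103513+0.360536i  Y=-0.367772+0.050092i  product +0.020009-0.137780i
  m=+3: Y*=-0.266669+0.102210i  Y=-0.285355+0.058753i  product +0.070090-0.044834i
Σ over m = +0.068703-0.000000i; ×(4π/7) → +0.123335-0.000000i. Real part: 0.123335

0.123335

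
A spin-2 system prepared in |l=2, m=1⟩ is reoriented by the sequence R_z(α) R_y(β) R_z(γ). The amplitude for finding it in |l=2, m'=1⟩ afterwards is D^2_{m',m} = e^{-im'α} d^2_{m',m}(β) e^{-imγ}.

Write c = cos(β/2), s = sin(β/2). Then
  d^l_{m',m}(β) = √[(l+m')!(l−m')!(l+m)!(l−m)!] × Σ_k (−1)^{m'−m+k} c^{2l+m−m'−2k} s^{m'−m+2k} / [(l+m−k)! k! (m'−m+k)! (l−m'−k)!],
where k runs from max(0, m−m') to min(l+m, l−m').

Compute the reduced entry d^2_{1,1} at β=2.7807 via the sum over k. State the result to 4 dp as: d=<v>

d=-0.0925

d^2_{1,1}(β=2.7807) via the finite sum:
Half-angle: c=0.179469, s=0.983764. N=√(6·1·6·1)=6.000000
k∈{0,1} keeps every argument non-negative
  k=0: (−1)^0·6.0000/(6)·0.1795^4·0.9838^0 = +0.001037
  k=1: (−1)^1·6.0000/(2)·0.1795^2·0.9838^2 = -0.093515
d^2_{1,1}(2.7807) = +0.001037 -0.093515 = -0.092477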